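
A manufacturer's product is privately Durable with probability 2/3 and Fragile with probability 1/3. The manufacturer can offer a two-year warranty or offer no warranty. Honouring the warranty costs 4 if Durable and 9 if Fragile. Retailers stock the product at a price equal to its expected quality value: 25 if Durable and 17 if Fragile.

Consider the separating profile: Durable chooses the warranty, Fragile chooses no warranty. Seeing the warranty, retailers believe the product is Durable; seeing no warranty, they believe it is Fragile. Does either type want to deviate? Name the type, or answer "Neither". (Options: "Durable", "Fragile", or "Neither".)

Neither

The warranty pays 25; no warranty pays 17.
Durable: assigned the warranty, nets 25 − 4 = 21; deviating to no warranty nets 17.
Fragile: assigned no warranty, nets 17; deviating to the warranty nets 25 − 9 = 16.
Both types strictly prefer their assigned action; no profitable deviation.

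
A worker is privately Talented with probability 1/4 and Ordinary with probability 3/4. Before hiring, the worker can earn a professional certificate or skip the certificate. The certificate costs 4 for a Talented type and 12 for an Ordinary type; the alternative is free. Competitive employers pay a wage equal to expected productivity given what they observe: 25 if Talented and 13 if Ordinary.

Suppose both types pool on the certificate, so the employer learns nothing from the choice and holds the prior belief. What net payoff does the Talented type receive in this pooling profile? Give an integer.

Pooled wage = 1/4·25 + 3/4·13 = 16.
Talented pays cost 4 for the certificate, so net payoff = 16 − 4 = 12.

12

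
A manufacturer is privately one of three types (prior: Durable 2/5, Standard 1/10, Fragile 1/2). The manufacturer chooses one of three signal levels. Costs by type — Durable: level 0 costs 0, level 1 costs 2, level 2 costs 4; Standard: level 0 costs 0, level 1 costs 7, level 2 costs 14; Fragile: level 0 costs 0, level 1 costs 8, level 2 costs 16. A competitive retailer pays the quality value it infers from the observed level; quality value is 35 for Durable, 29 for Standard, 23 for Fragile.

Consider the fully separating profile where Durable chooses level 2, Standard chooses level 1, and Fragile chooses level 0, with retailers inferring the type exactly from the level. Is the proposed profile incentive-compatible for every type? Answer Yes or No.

No

Separating prices: level 2 → 35, level 1 → 29, level 0 → 23.
Durable (assigned level 2): level 0: 23 − 0 = 23; level 1: 29 − 2 = 27; level 2: 35 − 4 = 31. Durable stays.
Standard (assigned level 1): level 0: 23 − 0 = 23; level 1: 29 − 7 = 22; level 2: 35 − 14 = 21. Standard prefers level 0.
Fragile (assigned level 0): level 0: 23 − 0 = 23; level 1: 29 − 8 = 21; level 2: 35 − 16 = 19. Fragile stays.
At least one type deviates; the separating profile fails.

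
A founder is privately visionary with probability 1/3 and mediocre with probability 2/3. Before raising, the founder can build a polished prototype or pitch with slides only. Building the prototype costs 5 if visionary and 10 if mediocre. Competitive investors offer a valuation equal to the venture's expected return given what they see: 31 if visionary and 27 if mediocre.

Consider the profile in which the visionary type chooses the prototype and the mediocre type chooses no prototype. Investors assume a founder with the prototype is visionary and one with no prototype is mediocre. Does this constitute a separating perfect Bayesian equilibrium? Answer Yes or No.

No

Under these beliefs, the prototype earns valuation 31 and no prototype earns valuation 27.
visionary: the prototype nets 31 − 5 = 26; no prototype nets 27. visionary would deviate to no prototype.
mediocre: the prototype nets 31 − 10 = 21; no prototype nets 27. mediocre prefers no prototype.
visionary has a profitable deviation, so the profile is not an equilibrium.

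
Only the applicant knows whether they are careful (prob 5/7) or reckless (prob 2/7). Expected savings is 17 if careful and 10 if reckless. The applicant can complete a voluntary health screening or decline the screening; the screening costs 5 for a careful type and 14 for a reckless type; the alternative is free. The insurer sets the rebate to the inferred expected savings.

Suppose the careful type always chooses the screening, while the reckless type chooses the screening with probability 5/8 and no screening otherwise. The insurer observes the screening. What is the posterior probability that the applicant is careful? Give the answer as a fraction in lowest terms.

P(the screening) = (5/7)·1 + (2/7)·(5/8) = 25/28.
By Bayes' rule, P(careful | the screening) = (5/7) / (25/28) = 4/5.

4/5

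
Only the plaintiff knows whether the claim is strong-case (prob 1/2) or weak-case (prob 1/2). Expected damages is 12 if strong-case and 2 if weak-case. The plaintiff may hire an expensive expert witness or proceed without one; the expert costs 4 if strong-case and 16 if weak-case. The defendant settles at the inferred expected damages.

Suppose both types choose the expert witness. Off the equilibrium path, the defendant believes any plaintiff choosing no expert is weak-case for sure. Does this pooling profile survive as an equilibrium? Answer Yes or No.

No

On path, the defendant holds the prior and pays 1/2·12 + 1/2·2 = 7. Off path (no expert), believing weak-case, it pays 2.
strong-case: the expert witness nets 7 − 4 = 3; no expert nets 2. strong-case stays.
weak-case: the expert witness nets 7 − 16 = -9; no expert nets 2. weak-case would deviate.
A type deviates, so pooling fails.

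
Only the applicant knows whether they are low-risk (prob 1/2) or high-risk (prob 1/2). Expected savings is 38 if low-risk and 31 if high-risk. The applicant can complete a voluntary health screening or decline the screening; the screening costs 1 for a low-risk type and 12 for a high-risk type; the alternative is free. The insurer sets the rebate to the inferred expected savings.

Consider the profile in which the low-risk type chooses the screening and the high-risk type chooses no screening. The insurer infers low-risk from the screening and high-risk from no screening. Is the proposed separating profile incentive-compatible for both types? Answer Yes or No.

Yes

Under these beliefs, the screening earns rebate 38 and no screening earns rebate 31.
low-risk: the screening nets 38 − 1 = 37; no screening nets 31. low-risk prefers the screening.
high-risk: the screening nets 38 − 12 = 26; no screening nets 31. high-risk prefers no screening.
Neither type deviates, so the separating profile is an equilibrium.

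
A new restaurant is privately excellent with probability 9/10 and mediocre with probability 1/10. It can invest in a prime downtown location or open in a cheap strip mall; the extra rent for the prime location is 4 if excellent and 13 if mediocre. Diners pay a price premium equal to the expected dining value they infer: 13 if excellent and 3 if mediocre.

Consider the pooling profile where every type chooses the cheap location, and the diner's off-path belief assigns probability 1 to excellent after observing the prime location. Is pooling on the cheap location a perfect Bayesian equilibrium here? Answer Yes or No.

Yes

On path, the diner holds the prior and pays 9/10·13 + 1/10·3 = 12. Off path (the prime location), believing excellent, it pays 13.
excellent: the cheap location nets 12; the prime location nets 13 − 4 = 9. excellent stays.
mediocre: the cheap location nets 12; the prime location nets 13 − 13 = 0. mediocre stays.
No type deviates, so pooling is sustained.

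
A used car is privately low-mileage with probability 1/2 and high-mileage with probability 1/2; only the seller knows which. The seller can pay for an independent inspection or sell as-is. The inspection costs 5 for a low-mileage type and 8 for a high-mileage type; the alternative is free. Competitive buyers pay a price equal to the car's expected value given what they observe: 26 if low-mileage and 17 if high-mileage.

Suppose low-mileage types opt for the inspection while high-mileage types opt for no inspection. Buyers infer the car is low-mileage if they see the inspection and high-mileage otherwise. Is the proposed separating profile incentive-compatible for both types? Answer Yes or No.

Under these beliefs, the inspection earns price 26 and no inspection earns price 17.
low-mileage: the inspection nets 26 − 5 = 21; no inspection nets 17. low-mileage prefers the inspection.
high-mileage: the inspection nets 26 − 8 = 18; no inspection nets 17. high-mileage would deviate to the inspection.
high-mileage has a profitable deviation, so the profile is not an equilibrium.

No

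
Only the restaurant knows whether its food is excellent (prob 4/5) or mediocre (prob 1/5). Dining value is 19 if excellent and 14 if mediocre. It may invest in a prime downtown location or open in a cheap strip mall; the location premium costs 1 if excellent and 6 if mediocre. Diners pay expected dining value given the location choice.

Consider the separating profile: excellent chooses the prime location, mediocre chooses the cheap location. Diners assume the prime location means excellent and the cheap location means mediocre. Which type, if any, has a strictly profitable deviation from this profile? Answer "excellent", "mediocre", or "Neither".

The prime location pays 19; the cheap location pays 14.
excellent: assigned the prime location, nets 19 − 1 = 18; deviating to the cheap location nets 14.
mediocre: assigned the cheap location, nets 14; deviating to the prime location nets 19 − 6 = 13.
Both types strictly prefer their assigned action; no profitable deviation.

Neither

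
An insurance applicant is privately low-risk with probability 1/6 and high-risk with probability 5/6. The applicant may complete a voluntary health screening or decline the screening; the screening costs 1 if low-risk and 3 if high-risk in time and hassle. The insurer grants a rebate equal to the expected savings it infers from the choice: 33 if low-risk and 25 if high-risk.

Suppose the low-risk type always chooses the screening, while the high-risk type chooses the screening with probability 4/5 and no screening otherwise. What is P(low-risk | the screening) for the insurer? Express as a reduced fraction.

1/5

P(the screening) = (1/6)·1 + (5/6)·(4/5) = 5/6.
By Bayes' rule, P(low-risk | the screening) = (1/6) / (5/6) = 1/5.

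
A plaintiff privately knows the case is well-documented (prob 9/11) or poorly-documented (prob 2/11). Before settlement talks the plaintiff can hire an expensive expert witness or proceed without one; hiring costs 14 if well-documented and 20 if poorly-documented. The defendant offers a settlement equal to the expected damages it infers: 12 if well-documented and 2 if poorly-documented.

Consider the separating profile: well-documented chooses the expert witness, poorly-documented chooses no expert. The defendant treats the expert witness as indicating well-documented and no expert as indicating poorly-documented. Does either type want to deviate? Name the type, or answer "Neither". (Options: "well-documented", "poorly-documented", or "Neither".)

The expert witness pays 12; no expert pays 2.
well-documented: assigned the expert witness, nets 12 − 14 = -2; deviating to no expert nets 2.
poorly-documented: assigned no expert, nets 2; deviating to the expert witness nets 12 − 20 = -8.
The well-documented type gains 4 by deviating.

well-documented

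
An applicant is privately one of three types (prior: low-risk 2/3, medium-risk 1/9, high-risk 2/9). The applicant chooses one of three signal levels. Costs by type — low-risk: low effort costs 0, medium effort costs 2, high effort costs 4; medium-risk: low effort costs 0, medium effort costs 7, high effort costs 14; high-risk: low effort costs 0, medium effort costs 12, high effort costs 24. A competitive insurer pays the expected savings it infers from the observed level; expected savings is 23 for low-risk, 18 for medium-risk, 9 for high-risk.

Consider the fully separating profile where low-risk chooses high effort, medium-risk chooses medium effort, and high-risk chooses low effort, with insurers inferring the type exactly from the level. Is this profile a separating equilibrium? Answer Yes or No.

Separating rebates: high effort → 23, medium effort → 18, low effort → 9.
low-risk (assigned high effort): low effort: 9 − 0 = 9; medium effort: 18 − 2 = 16; high effort: 23 − 4 = 19. low-risk stays.
medium-risk (assigned medium effort): low effort: 9 − 0 = 9; medium effort: 18 − 7 = 11; high effort: 23 − 14 = 9. medium-risk stays.
high-risk (assigned low effort): low effort: 9 − 0 = 9; medium effort: 18 − 12 = 6; high effort: 23 − 24 = -1. high-risk stays.
Every type prefers its assigned level; separation holds.

Yes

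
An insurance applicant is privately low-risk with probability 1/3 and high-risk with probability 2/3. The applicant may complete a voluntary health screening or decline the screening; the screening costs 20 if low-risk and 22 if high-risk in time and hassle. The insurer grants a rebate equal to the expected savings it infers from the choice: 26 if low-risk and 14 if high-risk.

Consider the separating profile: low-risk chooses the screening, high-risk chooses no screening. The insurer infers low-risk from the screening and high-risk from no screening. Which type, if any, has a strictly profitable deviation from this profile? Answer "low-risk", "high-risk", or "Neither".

The screening pays 26; no screening pays 14.
low-risk: assigned the screening, nets 26 − 20 = 6; deviating to no screening nets 14.
high-risk: assigned no screening, nets 14; deviating to the screening nets 26 − 22 = 4.
The low-risk type gains 8 by deviating.

low-risk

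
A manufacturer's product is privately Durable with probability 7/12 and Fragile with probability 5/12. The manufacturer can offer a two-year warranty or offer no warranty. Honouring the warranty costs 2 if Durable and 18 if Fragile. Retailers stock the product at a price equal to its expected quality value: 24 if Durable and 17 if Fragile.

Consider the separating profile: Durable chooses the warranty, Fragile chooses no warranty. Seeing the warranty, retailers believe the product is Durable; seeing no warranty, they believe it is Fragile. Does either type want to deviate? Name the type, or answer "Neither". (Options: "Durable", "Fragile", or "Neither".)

Neither

The warranty pays 24; no warranty pays 17.
Durable: assigned the warranty, nets 24 − 2 = 22; deviating to no warranty nets 17.
Fragile: assigned no warranty, nets 17; deviating to the warranty nets 24 − 18 = 6.
Both types strictly prefer their assigned action; no profitable deviation.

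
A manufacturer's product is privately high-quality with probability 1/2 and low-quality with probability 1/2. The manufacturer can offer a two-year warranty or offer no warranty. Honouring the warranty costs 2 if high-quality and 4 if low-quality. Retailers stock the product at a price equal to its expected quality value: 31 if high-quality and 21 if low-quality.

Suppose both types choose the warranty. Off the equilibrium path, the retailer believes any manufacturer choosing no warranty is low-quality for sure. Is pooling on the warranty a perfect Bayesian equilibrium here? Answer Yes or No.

Yes

On path, the retailer holds the prior and pays 1/2·31 + 1/2·21 = 26. Off path (no warranty), believing low-quality, it pays 21.
high-quality: the warranty nets 26 − 2 = 24; no warranty nets 21. high-quality stays.
low-quality: the warranty nets 26 − 4 = 22; no warranty nets 21. low-quality stays.
No type deviates, so pooling is sustained.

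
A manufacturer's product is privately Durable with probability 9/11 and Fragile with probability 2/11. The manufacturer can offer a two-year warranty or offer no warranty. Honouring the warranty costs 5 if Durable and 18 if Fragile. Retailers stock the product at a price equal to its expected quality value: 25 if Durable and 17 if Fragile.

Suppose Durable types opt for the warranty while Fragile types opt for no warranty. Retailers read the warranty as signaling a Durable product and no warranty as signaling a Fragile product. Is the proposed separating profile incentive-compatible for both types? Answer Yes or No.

Yes

Under these beliefs, the warranty earns price 25 and no warranty earns price 17.
Durable: the warranty nets 25 − 5 = 20; no warranty nets 17. Durable prefers the warranty.
Fragile: the warranty nets 25 − 18 = 7; no warranty nets 17. Fragile prefers no warranty.
Neither type deviates, so the separating profile is an equilibrium.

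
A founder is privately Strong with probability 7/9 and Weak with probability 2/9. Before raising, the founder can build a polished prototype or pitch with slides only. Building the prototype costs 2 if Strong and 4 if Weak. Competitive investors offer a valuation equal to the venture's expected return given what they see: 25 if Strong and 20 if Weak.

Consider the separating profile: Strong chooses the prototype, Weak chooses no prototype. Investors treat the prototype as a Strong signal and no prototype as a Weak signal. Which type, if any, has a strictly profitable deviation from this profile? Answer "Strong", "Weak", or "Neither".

The prototype pays 25; no prototype pays 20.
Strong: assigned the prototype, nets 25 − 2 = 23; deviating to no prototype nets 20.
Weak: assigned no prototype, nets 20; deviating to the prototype nets 25 − 4 = 21.
The Weak type gains 1 by deviating.

Weak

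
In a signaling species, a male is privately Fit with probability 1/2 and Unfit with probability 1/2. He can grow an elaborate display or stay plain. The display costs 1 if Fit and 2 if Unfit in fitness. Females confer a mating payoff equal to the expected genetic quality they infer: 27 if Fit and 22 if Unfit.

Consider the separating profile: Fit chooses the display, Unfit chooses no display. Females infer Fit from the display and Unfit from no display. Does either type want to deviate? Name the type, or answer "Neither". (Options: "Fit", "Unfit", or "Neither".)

Unfit

The display pays 27; no display pays 22.
Fit: assigned the display, nets 27 − 1 = 26; deviating to no display nets 22.
Unfit: assigned no display, nets 22; deviating to the display nets 27 − 2 = 25.
The Unfit type gains 3 by deviating.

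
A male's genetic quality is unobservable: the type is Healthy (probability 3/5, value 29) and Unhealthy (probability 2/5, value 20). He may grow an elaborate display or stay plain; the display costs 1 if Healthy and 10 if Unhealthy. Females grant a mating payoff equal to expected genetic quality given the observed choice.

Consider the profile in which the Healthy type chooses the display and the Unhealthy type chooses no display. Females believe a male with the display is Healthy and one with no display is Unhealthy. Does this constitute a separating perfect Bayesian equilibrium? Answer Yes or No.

Under these beliefs, the display earns mating payoff 29 and no display earns mating payoff 20.
Healthy: the display nets 29 − 1 = 28; no display nets 20. Healthy prefers the display.
Unhealthy: the display nets 29 − 10 = 19; no display nets 20. Unhealthy prefers no display.
Neither type deviates, so the separating profile is an equilibrium.

Yes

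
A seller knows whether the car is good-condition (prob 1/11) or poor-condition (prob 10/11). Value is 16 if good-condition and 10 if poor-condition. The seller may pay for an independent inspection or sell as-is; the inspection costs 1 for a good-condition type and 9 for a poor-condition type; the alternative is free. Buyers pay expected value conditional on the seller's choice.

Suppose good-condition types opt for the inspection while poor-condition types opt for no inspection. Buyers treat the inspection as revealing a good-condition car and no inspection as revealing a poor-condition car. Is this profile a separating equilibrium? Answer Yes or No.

Yes

Under these beliefs, the inspection earns price 16 and no inspection earns price 10.
good-condition: the inspection nets 16 − 1 = 15; no inspection nets 10. good-condition prefers the inspection.
poor-condition: the inspection nets 16 − 9 = 7; no inspection nets 10. poor-condition prefers no inspection.
Neither type deviates, so the separating profile is an equilibrium.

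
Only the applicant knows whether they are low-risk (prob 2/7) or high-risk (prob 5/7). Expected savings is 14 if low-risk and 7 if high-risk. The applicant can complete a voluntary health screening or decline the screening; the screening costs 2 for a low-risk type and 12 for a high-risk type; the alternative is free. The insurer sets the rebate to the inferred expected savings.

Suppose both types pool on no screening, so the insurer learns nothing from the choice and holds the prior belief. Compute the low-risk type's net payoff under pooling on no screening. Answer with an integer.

Pooled rebate = 2/7·14 + 5/7·7 = 9.
low-risk pays no cost for no screening, so net payoff = 9.

9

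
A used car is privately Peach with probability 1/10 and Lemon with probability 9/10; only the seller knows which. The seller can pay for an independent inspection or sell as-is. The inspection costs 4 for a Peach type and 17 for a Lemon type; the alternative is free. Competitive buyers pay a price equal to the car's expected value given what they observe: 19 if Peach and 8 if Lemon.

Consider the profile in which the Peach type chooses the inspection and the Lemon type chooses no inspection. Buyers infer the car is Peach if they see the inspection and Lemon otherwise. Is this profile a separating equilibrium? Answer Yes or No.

Yes

Under these beliefs, the inspection earns price 19 and no inspection earns price 8.
Peach: the inspection nets 19 − 4 = 15; no inspection nets 8. Peach prefers the inspection.
Lemon: the inspection nets 19 − 17 = 2; no inspection nets 8. Lemon prefers no inspection.
Neither type deviates, so the separating profile is an equilibrium.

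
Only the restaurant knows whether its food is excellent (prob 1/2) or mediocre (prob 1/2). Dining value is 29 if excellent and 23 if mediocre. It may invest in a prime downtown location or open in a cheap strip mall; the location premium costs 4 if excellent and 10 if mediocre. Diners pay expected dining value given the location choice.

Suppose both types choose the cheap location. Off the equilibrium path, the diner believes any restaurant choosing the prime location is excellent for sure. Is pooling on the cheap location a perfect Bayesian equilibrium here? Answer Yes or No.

On path, the diner holds the prior and pays 1/2·29 + 1/2·23 = 26. Off path (the prime location), believing excellent, it pays 29.
excellent: the cheap location nets 26; the prime location nets 29 − 4 = 25. excellent stays.
mediocre: the cheap location nets 26; the prime location nets 29 − 10 = 19. mediocre stays.
No type deviates, so pooling is sustained.

Yes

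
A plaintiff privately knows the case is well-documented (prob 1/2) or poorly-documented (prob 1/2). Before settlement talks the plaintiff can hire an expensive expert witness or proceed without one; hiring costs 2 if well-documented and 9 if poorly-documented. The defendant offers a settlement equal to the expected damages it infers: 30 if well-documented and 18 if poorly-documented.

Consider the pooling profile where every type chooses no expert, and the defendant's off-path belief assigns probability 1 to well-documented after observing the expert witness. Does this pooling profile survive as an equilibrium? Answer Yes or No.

On path, the defendant holds the prior and pays 1/2·30 + 1/2·18 = 24. Off path (the expert witness), believing well-documented, it pays 30.
well-documented: no expert nets 24; the expert witness nets 30 − 2 = 28. well-documented would deviate.
poorly-documented: no expert nets 24; the expert witness nets 30 − 9 = 21. poorly-documented stays.
A type deviates, so pooling fails.

No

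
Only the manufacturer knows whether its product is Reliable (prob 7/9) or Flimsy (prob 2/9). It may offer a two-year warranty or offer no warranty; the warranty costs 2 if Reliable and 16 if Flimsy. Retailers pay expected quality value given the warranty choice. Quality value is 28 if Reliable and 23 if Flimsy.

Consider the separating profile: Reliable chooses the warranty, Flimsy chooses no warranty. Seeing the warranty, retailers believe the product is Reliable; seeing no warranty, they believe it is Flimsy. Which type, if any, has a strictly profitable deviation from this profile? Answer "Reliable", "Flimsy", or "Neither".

Neither

The warranty pays 28; no warranty pays 23.
Reliable: assigned the warranty, nets 28 − 2 = 26; deviating to no warranty nets 23.
Flimsy: assigned no warranty, nets 23; deviating to the warranty nets 28 − 16 = 12.
Both types strictly prefer their assigned action; no profitable deviation.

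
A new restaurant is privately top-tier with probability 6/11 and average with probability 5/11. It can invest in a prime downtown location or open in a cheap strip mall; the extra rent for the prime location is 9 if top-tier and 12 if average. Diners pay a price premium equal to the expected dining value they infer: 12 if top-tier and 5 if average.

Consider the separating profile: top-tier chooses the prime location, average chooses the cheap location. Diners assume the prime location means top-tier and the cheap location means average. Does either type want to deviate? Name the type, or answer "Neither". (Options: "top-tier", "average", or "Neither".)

The prime location pays 12; the cheap location pays 5.
top-tier: assigned the prime location, nets 12 − 9 = 3; deviating to the cheap location nets 5.
average: assigned the cheap location, nets 5; deviating to the prime location nets 12 − 12 = 0.
The top-tier type gains 2 by deviating.

top-tier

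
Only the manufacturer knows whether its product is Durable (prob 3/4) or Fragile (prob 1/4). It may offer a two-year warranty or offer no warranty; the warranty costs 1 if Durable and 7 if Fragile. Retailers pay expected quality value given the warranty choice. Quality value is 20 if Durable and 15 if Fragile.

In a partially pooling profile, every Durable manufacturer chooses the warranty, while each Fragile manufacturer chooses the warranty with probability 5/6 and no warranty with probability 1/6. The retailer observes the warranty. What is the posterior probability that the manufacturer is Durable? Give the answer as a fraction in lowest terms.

P(the warranty) = (3/4)·1 + (1/4)·(5/6) = 23/24.
By Bayes' rule, P(Durable | the warranty) = (3/4) / (23/24) = 18/23.

18/23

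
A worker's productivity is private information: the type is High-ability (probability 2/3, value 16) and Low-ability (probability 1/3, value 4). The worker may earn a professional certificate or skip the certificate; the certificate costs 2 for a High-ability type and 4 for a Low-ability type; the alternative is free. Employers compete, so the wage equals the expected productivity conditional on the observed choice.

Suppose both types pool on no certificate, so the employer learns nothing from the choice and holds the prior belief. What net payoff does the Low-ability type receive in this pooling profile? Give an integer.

Pooled wage = 2/3·16 + 1/3·4 = 12.
Low-ability pays no cost for no certificate, so net payoff = 12.

12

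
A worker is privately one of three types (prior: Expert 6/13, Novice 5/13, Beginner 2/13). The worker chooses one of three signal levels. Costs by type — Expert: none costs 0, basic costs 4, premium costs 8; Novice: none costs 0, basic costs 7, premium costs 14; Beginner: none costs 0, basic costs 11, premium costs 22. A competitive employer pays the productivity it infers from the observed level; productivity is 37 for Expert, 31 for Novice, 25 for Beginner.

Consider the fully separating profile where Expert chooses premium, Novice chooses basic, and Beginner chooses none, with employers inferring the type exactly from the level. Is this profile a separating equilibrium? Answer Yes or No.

No

Separating wages: premium → 37, basic → 31, none → 25.
Expert (assigned premium): none: 25 − 0 = 25; basic: 31 − 4 = 27; premium: 37 − 8 = 29. Expert stays.
Novice (assigned basic): none: 25 − 0 = 25; basic: 31 − 7 = 24; premium: 37 − 14 = 23. Novice prefers none.
Beginner (assigned none): none: 25 − 0 = 25; basic: 31 − 11 = 20; premium: 37 − 22 = 15. Beginner stays.
At least one type deviates; the separating profile fails.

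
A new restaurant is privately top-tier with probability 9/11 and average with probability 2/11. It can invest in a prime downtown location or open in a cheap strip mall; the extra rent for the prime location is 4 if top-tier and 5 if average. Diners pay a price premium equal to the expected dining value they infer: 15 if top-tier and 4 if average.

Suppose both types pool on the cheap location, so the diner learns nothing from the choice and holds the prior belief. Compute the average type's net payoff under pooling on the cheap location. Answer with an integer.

13

Pooled price premium = 9/11·15 + 2/11·4 = 13.
average pays no cost for the cheap location, so net payoff = 13.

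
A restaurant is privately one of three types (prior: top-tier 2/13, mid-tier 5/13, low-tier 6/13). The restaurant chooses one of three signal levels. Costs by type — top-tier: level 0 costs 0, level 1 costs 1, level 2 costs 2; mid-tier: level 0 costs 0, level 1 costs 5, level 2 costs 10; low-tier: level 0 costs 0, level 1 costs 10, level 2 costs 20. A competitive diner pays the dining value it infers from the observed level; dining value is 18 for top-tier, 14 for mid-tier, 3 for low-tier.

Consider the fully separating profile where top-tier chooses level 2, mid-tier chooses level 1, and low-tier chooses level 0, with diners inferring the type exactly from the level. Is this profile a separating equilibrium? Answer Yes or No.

Separating price premiums: level 2 → 18, level 1 → 14, level 0 → 3.
top-tier (assigned level 2): level 0: 3 − 0 = 3; level 1: 14 − 1 = 13; level 2: 18 − 2 = 16. top-tier stays.
mid-tier (assigned level 1): level 0: 3 − 0 = 3; level 1: 14 − 5 = 9; level 2: 18 − 10 = 8. mid-tier stays.
low-tier (assigned level 0): level 0: 3 − 0 = 3; level 1: 14 − 10 = 4; level 2: 18 − 20 = -2. low-tier prefers level 1.
At least one type deviates; the separating profile fails.

No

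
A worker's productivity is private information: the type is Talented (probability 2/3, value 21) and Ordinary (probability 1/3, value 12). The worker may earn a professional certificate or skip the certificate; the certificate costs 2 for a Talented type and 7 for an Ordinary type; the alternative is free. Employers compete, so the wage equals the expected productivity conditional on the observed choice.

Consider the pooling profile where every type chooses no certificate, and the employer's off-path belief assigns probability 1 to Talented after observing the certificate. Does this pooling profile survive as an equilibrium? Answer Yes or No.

No

On path, the employer holds the prior and pays 2/3·21 + 1/3·12 = 18. Off path (the certificate), believing Talented, it pays 21.
Talented: no certificate nets 18; the certificate nets 21 − 2 = 19. Talented would deviate.
Ordinary: no certificate nets 18; the certificate nets 21 − 7 = 14. Ordinary stays.
A type deviates, so pooling fails.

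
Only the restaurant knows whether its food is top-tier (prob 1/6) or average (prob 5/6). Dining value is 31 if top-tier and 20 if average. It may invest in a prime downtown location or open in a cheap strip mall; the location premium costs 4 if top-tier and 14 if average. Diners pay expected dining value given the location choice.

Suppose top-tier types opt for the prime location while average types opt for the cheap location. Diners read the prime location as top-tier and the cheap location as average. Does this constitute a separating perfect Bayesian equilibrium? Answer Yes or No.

Under these beliefs, the prime location earns price premium 31 and the cheap location earns price premium 20.
top-tier: the prime location nets 31 − 4 = 27; the cheap location nets 20. top-tier prefers the prime location.
average: the prime location nets 31 − 14 = 17; the cheap location nets 20. average prefers the cheap location.
Neither type deviates, so the separating profile is an equilibrium.

Yes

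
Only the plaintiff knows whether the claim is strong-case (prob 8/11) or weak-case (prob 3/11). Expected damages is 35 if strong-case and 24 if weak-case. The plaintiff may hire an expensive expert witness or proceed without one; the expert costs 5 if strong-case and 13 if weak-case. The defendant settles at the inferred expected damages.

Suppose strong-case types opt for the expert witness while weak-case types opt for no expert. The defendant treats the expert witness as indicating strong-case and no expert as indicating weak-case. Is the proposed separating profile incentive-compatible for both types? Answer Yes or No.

Under these beliefs, the expert witness earns settlement 35 and no expert earns settlement 24.
strong-case: the expert witness nets 35 − 5 = 30; no expert nets 24. strong-case prefers the expert witness.
weak-case: the expert witness nets 35 − 13 = 22; no expert nets 24. weak-case prefers no expert.
Neither type deviates, so the separating profile is an equilibrium.

Yes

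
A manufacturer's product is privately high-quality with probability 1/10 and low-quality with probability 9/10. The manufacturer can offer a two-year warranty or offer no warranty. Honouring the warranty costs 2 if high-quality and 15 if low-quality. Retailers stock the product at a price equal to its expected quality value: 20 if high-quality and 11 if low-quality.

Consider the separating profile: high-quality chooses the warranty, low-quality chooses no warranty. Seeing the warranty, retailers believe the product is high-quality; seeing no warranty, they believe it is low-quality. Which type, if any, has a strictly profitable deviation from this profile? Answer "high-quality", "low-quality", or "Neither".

Neither

The warranty pays 20; no warranty pays 11.
high-quality: assigned the warranty, nets 20 − 2 = 18; deviating to no warranty nets 11.
low-quality: assigned no warranty, nets 11; deviating to the warranty nets 20 − 15 = 5.
Both types strictly prefer their assigned action; no profitable deviation.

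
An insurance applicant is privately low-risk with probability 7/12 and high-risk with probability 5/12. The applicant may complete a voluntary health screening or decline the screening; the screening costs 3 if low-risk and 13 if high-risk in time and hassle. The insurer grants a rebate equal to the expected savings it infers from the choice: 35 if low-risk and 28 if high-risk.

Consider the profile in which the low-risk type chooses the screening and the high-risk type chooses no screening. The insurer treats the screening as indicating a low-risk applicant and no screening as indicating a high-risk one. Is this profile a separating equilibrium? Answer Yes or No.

Yes

Under these beliefs, the screening earns rebate 35 and no screening earns rebate 28.
low-risk: the screening nets 35 − 3 = 32; no screening nets 28. low-risk prefers the screening.
high-risk: the screening nets 35 − 13 = 22; no screening nets 28. high-risk prefers no screening.
Neither type deviates, so the separating profile is an equilibrium.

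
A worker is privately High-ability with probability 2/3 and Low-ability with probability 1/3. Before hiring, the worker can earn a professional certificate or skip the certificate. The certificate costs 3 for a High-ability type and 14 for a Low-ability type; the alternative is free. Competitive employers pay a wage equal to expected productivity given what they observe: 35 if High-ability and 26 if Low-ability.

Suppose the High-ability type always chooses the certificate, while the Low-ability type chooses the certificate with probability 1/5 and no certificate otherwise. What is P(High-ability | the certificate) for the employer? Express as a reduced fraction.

P(the certificate) = (2/3)·1 + (1/3)·(1/5) = 11/15.
By Bayes' rule, P(High-ability | the certificate) = (2/3) / (11/15) = 10/11.

10/11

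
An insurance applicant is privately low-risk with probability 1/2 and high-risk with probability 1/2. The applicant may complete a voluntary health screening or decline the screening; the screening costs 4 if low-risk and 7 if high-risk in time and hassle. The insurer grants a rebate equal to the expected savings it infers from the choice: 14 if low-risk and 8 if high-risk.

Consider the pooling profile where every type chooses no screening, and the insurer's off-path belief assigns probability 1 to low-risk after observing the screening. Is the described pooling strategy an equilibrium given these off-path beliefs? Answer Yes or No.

On path, the insurer holds the prior and pays 1/2·14 + 1/2·8 = 11. Off path (the screening), believing low-risk, it pays 14.
low-risk: no screening nets 11; the screening nets 14 − 4 = 10. low-risk stays.
high-risk: no screening nets 11; the screening nets 14 − 7 = 7. high-risk stays.
No type deviates, so pooling is sustained.

Yes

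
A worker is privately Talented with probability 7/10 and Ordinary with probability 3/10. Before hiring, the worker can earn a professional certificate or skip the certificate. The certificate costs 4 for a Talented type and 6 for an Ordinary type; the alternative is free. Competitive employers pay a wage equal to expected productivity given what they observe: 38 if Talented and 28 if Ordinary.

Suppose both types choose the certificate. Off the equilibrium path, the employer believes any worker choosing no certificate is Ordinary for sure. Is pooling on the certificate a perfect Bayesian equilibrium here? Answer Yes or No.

Yes

On path, the employer holds the prior and pays 7/10·38 + 3/10·28 = 35. Off path (no certificate), believing Ordinary, it pays 28.
Talented: the certificate nets 35 − 4 = 31; no certificate nets 28. Talented stays.
Ordinary: the certificate nets 35 − 6 = 29; no certificate nets 28. Ordinary stays.
No type deviates, so pooling is sustained.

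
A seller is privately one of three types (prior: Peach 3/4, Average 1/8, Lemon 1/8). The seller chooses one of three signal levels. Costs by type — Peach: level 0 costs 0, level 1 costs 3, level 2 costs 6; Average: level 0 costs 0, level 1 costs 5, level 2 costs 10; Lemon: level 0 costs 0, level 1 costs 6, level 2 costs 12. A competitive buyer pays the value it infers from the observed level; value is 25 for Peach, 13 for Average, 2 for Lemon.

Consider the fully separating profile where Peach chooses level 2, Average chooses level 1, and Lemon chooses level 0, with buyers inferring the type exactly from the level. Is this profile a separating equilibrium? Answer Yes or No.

Separating prices: level 2 → 25, level 1 → 13, level 0 → 2.
Peach (assigned level 2): level 0: 2 − 0 = 2; level 1: 13 − 3 = 10; level 2: 25 − 6 = 19. Peach stays.
Average (assigned level 1): level 0: 2 − 0 = 2; level 1: 13 − 5 = 8; level 2: 25 − 10 = 15. Average prefers level 2.
Lemon (assigned level 0): level 0: 2 − 0 = 2; level 1: 13 − 6 = 7; level 2: 25 − 12 = 13. Lemon prefers level 2.
At least one type deviates; the separating profile fails.

No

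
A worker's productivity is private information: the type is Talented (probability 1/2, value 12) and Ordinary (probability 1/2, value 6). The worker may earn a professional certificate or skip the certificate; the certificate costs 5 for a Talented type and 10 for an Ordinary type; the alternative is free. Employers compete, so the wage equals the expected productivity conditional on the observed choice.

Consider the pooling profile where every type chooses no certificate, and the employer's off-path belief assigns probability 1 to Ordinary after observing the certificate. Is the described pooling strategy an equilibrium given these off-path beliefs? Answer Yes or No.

Yes

On path, the employer holds the prior and pays 1/2·12 + 1/2·6 = 9. Off path (the certificate), believing Ordinary, it pays 6.
Talented: no certificate nets 9; the certificate nets 6 − 5 = 1. Talented stays.
Ordinary: no certificate nets 9; the certificate nets 6 − 10 = -4. Ordinary stays.
No type deviates, so pooling is sustained.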